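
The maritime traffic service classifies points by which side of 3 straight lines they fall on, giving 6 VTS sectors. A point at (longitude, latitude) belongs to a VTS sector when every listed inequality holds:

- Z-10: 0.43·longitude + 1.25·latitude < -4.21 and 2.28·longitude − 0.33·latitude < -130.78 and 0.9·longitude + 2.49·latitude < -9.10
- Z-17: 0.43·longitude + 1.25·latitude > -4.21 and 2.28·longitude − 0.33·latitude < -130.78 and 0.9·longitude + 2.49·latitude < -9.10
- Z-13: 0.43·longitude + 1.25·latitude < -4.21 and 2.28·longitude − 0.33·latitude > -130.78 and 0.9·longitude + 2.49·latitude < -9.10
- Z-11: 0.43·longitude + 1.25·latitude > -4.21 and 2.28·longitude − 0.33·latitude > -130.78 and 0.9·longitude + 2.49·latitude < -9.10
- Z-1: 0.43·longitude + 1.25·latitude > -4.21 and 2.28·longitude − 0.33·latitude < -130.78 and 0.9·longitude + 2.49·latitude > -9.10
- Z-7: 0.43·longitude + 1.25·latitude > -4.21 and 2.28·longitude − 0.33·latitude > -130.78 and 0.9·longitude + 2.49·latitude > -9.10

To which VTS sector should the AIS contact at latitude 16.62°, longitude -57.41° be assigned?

0.43·-57.41 + 1.25·16.62 = -3.911, which is > -4.21
2.28·-57.41 − 0.33·16.62 = -136.379, which is < -130.78
0.9·-57.41 + 2.49·16.62 = -10.285, which is < -9.10
This sign pattern matches Z-17.

Z-17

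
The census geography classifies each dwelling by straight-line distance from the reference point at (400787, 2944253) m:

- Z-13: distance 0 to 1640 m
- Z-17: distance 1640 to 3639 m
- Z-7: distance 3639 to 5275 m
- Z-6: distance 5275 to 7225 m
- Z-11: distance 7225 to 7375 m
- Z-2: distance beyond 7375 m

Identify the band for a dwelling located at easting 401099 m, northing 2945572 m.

Distance = √((401099−400787)² + (2945572−2944253)²) = √(97344.000 + 1739761.000) = 1355.398 m.
0 ≤ 1355.398 < 1640 → Z-13.

Z-13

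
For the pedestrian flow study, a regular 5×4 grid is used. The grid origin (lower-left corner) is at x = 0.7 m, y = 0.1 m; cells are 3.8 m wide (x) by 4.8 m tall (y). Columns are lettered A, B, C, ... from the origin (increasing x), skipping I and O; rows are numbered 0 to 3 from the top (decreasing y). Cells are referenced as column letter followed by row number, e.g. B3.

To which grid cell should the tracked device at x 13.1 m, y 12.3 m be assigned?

D1

Column index: ⌊(13.1 − 0.7) / 3.8⌋ = ⌊3.263⌋ = 3 → column D
Row offset from origin: ⌊(12.3 − 0.1) / 4.8⌋ = ⌊2.542⌋ = 2 → row 1 (counted from top)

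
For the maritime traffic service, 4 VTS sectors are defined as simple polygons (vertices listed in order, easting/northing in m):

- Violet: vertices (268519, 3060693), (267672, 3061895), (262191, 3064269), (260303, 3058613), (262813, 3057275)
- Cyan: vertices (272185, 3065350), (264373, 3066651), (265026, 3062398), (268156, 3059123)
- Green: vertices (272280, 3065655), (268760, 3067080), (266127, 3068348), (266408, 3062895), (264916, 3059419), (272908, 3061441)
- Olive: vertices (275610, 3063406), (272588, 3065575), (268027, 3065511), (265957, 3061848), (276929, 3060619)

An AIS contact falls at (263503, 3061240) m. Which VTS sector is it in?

Cast a ray rightward from (263503, 3061240). For each polygon, the edges (by vertex number in listed order) whose endpoints lie on opposite sides of northing = 3061240, where each meets that height, and whether that is right or left of the point:
Violet: 1–2 at easting≈268133.6 (right), 3–4 at easting≈261179.9 (left) → 1 crossing.
Cyan: 3–4 at easting≈266132.7 (right), 4–1 at easting≈269525.7 (right) → 2 crossings.
Green: 4–5 at easting≈265697.6 (right), 5–6 at easting≈272113.5 (right) → 2 crossings.
Olive: 4–5 at easting≈271385.0 (right), 5–1 at easting≈276635.1 (right) → 2 crossings.
Only Violet has an odd count, so the point is inside Violet.

Violet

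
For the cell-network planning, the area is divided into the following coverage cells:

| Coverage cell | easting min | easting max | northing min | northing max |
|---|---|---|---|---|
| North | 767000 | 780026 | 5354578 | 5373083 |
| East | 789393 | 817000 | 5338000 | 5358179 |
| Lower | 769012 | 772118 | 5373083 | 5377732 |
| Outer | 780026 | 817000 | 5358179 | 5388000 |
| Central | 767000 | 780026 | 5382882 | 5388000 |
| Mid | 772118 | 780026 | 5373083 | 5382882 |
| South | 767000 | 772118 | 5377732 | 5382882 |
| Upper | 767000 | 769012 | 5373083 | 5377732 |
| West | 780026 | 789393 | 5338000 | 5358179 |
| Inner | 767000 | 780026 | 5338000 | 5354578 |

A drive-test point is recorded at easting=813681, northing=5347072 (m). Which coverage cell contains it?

East

The point has easting = 813681 and northing = 5347072.
Only East satisfies 789393 ≤ easting ≤ 817000 and 5338000 ≤ northing ≤ 5358179.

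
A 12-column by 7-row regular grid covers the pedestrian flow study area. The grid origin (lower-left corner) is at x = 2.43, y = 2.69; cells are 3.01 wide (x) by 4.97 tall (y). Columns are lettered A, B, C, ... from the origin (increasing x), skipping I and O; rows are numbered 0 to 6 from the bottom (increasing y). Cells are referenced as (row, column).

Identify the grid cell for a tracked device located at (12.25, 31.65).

(5, D)

Column index: ⌊(12.25 − 2.43) / 3.01⌋ = ⌊3.262⌋ = 3 → column D
Row offset from origin: ⌊(31.65 − 2.69) / 4.97⌋ = ⌊5.827⌋ = 5 → row 5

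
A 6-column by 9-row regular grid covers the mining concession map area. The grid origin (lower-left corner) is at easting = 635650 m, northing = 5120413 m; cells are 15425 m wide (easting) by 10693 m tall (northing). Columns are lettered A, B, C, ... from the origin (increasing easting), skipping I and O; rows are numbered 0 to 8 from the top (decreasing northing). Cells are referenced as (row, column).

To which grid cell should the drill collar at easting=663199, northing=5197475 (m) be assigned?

(1, B)

Column index: ⌊(663199 − 635650) / 15425⌋ = ⌊1.786⌋ = 1 → column B
Row offset from origin: ⌊(5197475 − 5120413) / 10693⌋ = ⌊7.207⌋ = 7 → row 1 (counted from top)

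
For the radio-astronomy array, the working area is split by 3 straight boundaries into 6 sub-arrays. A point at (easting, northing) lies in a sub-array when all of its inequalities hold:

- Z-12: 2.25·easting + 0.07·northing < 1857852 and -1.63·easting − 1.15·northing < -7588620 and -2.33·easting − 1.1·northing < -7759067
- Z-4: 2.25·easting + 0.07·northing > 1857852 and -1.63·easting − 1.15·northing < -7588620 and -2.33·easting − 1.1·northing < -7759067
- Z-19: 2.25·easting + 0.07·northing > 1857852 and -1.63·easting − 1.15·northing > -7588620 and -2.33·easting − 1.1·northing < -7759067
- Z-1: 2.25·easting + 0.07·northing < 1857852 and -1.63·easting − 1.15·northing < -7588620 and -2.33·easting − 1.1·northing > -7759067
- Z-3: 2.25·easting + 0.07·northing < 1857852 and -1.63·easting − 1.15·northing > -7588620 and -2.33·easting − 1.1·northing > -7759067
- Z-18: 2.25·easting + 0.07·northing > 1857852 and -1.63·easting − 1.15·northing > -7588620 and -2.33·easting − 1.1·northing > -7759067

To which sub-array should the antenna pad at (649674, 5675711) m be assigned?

2.25·649674 + 0.07·5675711 = 1859066.270, which is > 1857852
-1.63·649674 − 1.15·5675711 = -7586036.270, which is > -7588620
-2.33·649674 − 1.1·5675711 = -7757022.520, which is > -7759067
This sign pattern matches Z-18.

Z-18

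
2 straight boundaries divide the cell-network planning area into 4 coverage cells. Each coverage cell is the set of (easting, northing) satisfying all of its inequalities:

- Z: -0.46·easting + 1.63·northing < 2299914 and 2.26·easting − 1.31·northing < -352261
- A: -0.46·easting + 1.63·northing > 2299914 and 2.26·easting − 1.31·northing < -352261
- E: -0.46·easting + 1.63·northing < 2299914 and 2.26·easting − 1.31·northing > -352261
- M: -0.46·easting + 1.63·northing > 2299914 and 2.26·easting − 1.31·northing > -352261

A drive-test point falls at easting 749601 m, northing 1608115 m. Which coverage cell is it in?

Z

-0.46·749601 + 1.63·1608115 = 2276410.990, which is < 2299914
2.26·749601 − 1.31·1608115 = -412532.390, which is < -352261
This sign pattern matches Z.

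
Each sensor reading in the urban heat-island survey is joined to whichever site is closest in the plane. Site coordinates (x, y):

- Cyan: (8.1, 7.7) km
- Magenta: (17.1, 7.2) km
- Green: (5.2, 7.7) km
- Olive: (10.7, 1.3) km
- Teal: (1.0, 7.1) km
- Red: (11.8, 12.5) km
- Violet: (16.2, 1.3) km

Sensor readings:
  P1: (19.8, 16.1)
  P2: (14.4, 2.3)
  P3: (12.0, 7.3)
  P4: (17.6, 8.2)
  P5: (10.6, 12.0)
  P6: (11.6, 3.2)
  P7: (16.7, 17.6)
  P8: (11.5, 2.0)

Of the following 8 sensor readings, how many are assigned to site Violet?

P1 → Red
P2 → Violet
P3 → Cyan
P4 → Magenta
P5 → Red
P6 → Olive
P7 → Red
P8 → Olive
1 of the 8 goes to Violet.

1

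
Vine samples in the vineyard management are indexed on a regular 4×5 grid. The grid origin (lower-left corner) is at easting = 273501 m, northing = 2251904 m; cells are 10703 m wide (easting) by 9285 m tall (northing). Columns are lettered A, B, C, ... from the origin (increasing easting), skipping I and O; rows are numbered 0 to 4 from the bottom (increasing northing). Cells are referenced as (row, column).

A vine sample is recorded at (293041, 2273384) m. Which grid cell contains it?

Column index: ⌊(293041 − 273501) / 10703⌋ = ⌊1.826⌋ = 1 → column B
Row offset from origin: ⌊(2273384 − 2251904) / 9285⌋ = ⌊2.313⌋ = 2 → row 2

(2, B)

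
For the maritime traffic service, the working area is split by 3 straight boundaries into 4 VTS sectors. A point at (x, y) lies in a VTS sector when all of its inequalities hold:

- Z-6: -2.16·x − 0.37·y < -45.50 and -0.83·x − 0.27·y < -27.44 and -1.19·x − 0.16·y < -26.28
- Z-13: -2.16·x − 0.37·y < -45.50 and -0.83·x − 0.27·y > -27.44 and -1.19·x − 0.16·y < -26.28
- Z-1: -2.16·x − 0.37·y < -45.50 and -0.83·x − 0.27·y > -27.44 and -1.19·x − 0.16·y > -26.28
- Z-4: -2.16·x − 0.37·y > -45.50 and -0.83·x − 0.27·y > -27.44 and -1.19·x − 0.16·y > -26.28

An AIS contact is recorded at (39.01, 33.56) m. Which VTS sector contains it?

-2.16·39.01 − 0.37·33.56 = -96.679, which is < -45.50
-0.83·39.01 − 0.27·33.56 = -41.439, which is < -27.44
-1.19·39.01 − 0.16·33.56 = -51.791, which is < -26.28
This sign pattern matches Z-6.

Z-6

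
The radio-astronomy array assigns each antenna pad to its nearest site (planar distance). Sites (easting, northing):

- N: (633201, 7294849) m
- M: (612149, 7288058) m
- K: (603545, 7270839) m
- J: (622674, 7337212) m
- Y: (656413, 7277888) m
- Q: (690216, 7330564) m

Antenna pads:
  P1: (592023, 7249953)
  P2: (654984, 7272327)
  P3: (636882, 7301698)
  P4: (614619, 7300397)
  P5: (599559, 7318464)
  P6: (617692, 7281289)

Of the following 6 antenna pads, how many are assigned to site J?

1

P1 → K
P2 → Y
P3 → N
P4 → M
P5 → J
P6 → M
1 of the 6 goes to J.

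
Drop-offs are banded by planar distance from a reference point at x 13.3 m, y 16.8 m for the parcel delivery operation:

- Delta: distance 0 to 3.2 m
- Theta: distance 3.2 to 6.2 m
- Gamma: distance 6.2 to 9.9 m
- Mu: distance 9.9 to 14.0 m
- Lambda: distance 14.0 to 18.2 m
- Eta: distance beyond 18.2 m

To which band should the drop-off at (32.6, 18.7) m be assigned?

Eta

Distance = √((32.6−13.3)² + (18.7−16.8)²) = √(372.490 + 3.610) = 19.393 m.
18.2 ≤ 19.393 < ∞ → Eta.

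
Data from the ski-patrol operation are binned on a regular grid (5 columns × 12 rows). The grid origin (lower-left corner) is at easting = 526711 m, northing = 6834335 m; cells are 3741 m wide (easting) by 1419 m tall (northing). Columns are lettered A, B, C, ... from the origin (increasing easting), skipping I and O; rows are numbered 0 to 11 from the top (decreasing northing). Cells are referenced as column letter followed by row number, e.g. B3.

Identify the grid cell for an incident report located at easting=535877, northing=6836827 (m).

C10

Column index: ⌊(535877 − 526711) / 3741⌋ = ⌊2.450⌋ = 2 → column C
Row offset from origin: ⌊(6836827 − 6834335) / 1419⌋ = ⌊1.756⌋ = 1 → row 10 (counted from top)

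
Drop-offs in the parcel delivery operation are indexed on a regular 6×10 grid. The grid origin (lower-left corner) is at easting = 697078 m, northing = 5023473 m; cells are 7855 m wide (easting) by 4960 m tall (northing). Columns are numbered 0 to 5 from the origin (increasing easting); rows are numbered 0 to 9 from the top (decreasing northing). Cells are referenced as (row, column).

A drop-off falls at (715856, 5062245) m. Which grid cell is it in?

Column index: ⌊(715856 − 697078) / 7855⌋ = ⌊2.391⌋ = 2
Row offset from origin: ⌊(5062245 − 5023473) / 4960⌋ = ⌊7.817⌋ = 7 → row 2 (counted from top)

(2, 2)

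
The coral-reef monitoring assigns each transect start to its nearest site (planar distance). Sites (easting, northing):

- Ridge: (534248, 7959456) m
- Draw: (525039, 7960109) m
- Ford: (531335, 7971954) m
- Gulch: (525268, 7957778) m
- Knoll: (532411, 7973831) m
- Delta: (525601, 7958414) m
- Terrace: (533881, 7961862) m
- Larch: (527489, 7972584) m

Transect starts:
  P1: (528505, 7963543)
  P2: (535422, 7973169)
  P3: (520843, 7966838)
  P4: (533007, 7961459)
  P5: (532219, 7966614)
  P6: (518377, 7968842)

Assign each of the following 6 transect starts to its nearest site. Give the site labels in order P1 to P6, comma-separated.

Draw, Knoll, Draw, Terrace, Terrace, Larch

P1 → Draw (d²=23805512.00)
P2 → Knoll (d²=9504365.00)
P3 → Draw (d²=62885857.00)
P4 → Terrace (d²=926285.00)
P5 → Terrace (d²=25343748.00)
P6 → Larch (d²=97031108.00)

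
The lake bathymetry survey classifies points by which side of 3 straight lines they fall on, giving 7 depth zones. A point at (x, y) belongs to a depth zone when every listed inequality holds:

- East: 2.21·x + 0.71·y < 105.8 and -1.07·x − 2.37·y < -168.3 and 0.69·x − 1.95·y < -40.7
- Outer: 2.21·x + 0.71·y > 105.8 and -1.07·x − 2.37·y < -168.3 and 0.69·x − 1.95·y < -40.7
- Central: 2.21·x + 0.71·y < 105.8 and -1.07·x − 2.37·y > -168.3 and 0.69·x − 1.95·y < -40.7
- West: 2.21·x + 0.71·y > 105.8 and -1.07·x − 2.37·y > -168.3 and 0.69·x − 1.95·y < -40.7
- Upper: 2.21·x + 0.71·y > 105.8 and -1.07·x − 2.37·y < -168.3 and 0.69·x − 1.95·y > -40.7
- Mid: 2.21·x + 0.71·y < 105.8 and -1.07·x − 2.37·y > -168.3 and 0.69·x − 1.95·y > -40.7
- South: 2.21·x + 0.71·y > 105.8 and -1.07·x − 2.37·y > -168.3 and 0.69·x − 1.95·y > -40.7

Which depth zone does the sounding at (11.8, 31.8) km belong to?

2.21·11.8 + 0.71·31.8 = 48.656, which is < 105.8
-1.07·11.8 − 2.37·31.8 = -87.992, which is > -168.3
0.69·11.8 − 1.95·31.8 = -53.868, which is < -40.7
This sign pattern matches Central.

Central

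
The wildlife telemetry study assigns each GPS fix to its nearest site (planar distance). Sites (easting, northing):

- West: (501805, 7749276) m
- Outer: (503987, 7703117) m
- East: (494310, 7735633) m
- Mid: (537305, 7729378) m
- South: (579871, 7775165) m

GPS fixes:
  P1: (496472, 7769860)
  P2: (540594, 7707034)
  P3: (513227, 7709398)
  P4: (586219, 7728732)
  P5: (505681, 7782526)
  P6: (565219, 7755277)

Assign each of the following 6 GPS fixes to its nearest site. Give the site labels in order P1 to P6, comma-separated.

P1 → West (d²=452141945.00)
P2 → Mid (d²=510071857.00)
P3 → Outer (d²=124828561.00)
P4 → South (d²=2196320593.00)
P5 → West (d²=1120585876.00)
P6 → South (d²=610213648.00)

West, Mid, Outer, South, West, South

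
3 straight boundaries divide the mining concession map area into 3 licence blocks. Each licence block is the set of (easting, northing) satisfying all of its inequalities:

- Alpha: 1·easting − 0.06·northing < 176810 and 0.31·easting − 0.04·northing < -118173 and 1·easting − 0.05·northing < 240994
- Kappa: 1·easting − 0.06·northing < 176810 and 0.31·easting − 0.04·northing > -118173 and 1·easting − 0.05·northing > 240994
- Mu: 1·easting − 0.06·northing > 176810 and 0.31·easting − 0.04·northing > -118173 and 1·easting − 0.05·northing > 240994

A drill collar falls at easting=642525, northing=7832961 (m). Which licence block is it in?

1·642525 − 0.06·7832961 = 172547.340, which is < 176810
0.31·642525 − 0.04·7832961 = -114135.690, which is > -118173
1·642525 − 0.05·7832961 = 250876.950, which is > 240994
This sign pattern matches Kappa.

Kappa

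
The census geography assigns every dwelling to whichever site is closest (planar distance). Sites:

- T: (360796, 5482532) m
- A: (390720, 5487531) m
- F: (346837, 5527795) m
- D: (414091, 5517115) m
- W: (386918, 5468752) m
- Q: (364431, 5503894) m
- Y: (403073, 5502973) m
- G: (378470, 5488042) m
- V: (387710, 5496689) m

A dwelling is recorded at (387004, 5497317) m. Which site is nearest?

V

Squared distances to each site:
T: 905455489.000; A: 109574452.000; F: 2542296373.000; D: 1125666373.000; W: 815966621.000; Q: 552797258.000; Y: 290203097.000; G: 158854781.000; V: 892820.000.
Minimum at V.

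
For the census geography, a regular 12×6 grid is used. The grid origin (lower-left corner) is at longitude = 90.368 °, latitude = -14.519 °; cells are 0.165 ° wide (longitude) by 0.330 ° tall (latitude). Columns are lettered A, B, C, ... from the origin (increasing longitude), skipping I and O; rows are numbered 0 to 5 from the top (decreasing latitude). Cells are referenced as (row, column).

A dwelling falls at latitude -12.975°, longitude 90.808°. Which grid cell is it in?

(1, C)

Column index: ⌊(90.808 − 90.368) / 0.165⌋ = ⌊2.667⌋ = 2 → column C
Row offset from origin: ⌊(-12.975 − -14.519) / 0.330⌋ = ⌊4.679⌋ = 4 → row 1 (counted from top)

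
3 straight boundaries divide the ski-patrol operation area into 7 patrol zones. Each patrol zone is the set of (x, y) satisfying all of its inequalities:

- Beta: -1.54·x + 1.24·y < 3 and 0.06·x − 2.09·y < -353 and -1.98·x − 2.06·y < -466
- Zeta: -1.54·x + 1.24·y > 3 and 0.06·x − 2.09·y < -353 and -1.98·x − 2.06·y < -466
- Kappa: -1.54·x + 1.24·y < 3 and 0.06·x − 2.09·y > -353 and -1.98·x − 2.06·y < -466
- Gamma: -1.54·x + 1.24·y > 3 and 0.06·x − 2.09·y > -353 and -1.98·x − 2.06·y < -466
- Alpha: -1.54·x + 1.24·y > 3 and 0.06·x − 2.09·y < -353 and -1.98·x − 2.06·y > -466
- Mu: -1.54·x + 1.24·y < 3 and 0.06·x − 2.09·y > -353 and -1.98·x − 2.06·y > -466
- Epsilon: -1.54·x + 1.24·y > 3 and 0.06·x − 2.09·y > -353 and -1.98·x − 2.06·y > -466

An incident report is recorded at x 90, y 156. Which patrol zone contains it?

Gamma

-1.54·90 + 1.24·156 = 54.840, which is > 3
0.06·90 − 2.09·156 = -320.640, which is > -353
-1.98·90 − 2.06·156 = -499.560, which is < -466
This sign pattern matches Gamma.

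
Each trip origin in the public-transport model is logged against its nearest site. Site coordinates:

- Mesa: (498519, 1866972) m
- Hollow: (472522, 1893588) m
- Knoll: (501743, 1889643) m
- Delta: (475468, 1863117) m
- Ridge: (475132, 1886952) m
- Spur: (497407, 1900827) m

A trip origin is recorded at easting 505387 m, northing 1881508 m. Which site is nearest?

Squared distances to each site:
Mesa: 258464720.000; Hollow: 1226034625.000; Knoll: 79456961.000; Delta: 1233375442.000; Ridge: 945002161.000; Spur: 436904161.000.
Minimum at Knoll.

Knoll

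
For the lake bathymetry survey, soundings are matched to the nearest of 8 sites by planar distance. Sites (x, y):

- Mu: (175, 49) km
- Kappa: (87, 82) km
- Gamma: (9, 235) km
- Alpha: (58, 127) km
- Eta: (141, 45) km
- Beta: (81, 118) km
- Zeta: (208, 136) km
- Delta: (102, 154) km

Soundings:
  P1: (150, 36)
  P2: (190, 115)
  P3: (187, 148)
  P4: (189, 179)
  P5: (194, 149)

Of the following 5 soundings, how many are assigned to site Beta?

0

P1 → Eta
P2 → Zeta
P3 → Zeta
P4 → Zeta
P5 → Zeta
0 of the 5 go to Beta.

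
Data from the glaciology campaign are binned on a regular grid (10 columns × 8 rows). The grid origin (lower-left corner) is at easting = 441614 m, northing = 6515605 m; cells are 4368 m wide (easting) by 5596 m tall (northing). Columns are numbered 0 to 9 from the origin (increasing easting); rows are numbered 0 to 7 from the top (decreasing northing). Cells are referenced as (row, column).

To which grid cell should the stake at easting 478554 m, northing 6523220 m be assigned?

(6, 8)

Column index: ⌊(478554 − 441614) / 4368⌋ = ⌊8.457⌋ = 8
Row offset from origin: ⌊(6523220 − 6515605) / 5596⌋ = ⌊1.361⌋ = 1 → row 6 (counted from top)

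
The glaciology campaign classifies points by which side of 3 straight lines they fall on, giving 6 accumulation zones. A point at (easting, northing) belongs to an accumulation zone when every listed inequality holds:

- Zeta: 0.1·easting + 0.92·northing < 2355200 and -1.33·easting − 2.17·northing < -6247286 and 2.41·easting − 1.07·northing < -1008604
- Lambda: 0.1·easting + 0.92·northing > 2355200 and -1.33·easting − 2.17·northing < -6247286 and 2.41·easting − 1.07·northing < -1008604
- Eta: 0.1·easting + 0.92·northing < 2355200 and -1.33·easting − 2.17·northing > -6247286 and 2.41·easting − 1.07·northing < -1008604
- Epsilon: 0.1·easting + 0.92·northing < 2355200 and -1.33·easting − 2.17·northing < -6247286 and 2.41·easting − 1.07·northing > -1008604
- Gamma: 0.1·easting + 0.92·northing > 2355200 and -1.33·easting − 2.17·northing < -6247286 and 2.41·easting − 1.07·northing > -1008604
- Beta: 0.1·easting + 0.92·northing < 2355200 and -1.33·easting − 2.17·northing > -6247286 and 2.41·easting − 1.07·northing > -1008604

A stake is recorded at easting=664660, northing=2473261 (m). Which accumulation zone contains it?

0.1·664660 + 0.92·2473261 = 2341866.120, which is < 2355200
-1.33·664660 − 2.17·2473261 = -6250974.170, which is < -6247286
2.41·664660 − 1.07·2473261 = -1044558.670, which is < -1008604
This sign pattern matches Zeta.

Zeta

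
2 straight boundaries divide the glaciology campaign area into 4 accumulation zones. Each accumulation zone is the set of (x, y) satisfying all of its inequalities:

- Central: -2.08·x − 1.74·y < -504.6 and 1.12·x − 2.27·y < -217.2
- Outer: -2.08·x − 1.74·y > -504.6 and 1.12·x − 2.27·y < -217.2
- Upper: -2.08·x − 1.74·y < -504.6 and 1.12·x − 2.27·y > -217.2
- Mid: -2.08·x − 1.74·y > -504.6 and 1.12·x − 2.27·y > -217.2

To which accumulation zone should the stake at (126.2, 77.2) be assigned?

-2.08·126.2 − 1.74·77.2 = -396.824, which is > -504.6
1.12·126.2 − 2.27·77.2 = -33.900, which is > -217.2
This sign pattern matches Mid.

Mid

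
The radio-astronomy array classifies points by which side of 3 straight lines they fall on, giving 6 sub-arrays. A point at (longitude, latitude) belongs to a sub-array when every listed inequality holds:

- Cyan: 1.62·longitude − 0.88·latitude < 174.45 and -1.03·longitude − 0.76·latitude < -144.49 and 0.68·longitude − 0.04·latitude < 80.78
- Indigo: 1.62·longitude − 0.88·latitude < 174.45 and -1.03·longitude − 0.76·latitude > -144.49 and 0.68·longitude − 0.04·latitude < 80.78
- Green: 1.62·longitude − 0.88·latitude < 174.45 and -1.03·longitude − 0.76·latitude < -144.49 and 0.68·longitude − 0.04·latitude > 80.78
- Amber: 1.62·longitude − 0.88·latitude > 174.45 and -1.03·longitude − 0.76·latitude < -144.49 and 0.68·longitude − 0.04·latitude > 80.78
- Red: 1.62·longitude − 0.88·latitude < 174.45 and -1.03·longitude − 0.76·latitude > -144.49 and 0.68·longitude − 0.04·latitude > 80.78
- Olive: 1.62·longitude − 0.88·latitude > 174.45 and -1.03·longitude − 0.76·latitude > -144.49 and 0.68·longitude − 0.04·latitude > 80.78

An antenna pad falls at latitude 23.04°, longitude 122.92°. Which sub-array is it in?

Olive

1.62·122.92 − 0.88·23.04 = 178.855, which is > 174.45
-1.03·122.92 − 0.76·23.04 = -144.118, which is > -144.49
0.68·122.92 − 0.04·23.04 = 82.664, which is > 80.78
This sign pattern matches Olive.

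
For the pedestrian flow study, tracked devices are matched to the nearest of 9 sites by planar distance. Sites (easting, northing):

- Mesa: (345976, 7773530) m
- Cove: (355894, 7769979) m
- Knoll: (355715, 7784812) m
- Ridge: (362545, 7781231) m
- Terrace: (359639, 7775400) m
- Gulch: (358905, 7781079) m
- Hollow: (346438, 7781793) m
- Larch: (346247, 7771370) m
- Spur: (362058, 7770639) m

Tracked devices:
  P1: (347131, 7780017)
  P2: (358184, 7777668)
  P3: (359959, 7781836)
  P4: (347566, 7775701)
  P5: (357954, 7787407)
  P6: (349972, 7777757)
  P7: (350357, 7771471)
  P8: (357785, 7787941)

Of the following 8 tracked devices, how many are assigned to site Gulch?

1

P1 → Hollow
P2 → Terrace
P3 → Gulch
P4 → Mesa
P5 → Knoll
P6 → Hollow
P7 → Larch
P8 → Knoll
1 of the 8 goes to Gulch.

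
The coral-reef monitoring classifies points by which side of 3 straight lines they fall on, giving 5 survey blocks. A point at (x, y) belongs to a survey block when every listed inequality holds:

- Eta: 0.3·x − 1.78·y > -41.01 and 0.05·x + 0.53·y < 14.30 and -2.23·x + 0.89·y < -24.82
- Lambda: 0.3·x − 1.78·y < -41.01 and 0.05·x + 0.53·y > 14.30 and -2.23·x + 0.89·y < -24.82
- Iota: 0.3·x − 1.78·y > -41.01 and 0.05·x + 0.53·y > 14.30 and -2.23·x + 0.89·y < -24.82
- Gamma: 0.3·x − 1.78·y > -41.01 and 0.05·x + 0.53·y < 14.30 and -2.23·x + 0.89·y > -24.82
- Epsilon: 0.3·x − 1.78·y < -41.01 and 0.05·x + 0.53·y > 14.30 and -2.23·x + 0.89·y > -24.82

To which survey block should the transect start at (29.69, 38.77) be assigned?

0.3·29.69 − 1.78·38.77 = -60.104, which is < -41.01
0.05·29.69 + 0.53·38.77 = 22.033, which is > 14.30
-2.23·29.69 + 0.89·38.77 = -31.703, which is < -24.82
This sign pattern matches Lambda.

Lambda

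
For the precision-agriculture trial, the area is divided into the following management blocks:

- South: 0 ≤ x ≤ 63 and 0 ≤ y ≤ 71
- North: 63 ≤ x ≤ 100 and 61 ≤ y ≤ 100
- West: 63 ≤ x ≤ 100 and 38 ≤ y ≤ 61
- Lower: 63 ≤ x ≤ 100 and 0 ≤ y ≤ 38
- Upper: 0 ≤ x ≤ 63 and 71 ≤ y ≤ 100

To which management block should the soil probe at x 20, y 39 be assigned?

The point has x = 20 and y = 39.
Only South satisfies 0 ≤ x ≤ 63 and 0 ≤ y ≤ 71.

South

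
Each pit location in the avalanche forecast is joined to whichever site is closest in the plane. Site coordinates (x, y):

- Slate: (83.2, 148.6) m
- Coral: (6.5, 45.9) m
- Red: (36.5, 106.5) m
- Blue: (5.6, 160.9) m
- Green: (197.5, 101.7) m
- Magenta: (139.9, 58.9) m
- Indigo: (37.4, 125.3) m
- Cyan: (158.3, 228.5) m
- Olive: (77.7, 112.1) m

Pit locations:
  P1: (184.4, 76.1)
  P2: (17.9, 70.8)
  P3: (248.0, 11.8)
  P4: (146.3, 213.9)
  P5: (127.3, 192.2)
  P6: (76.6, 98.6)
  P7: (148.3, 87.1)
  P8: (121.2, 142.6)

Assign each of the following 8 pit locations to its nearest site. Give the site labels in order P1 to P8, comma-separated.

Green, Coral, Green, Cyan, Cyan, Olive, Magenta, Slate

P1 → Green (d²=826.97)
P2 → Coral (d²=749.97)
P3 → Green (d²=10632.26)
P4 → Cyan (d²=357.16)
P5 → Cyan (d²=2278.69)
P6 → Olive (d²=183.46)
P7 → Magenta (d²=865.80)
P8 → Slate (d²=1480.00)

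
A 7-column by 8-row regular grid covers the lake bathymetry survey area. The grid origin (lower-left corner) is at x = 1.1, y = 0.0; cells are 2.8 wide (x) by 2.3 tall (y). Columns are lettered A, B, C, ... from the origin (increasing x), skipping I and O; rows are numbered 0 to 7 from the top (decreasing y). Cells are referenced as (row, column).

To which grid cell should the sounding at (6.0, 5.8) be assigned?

Column index: ⌊(6.0 − 1.1) / 2.8⌋ = ⌊1.750⌋ = 1 → column B
Row offset from origin: ⌊(5.8 − 0.0) / 2.3⌋ = ⌊2.522⌋ = 2 → row 5 (counted from top)

(5, B)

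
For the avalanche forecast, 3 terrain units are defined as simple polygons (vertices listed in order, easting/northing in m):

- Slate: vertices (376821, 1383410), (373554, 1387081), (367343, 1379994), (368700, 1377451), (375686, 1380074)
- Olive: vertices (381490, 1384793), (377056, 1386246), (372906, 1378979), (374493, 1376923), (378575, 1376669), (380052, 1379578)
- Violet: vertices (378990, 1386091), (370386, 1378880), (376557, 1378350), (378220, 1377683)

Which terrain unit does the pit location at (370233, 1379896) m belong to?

Cast a ray rightward from (370233, 1379896). For each polygon, the edges (by vertex number in listed order) whose endpoints lie on opposite sides of northing = 1379896, where each meets that height, and whether that is right or left of the point:
Slate: 3–4 at easting≈367395.3 (left), 4–5 at easting≈375211.9 (right) → 1 crossing.
Olive: 2–3 at easting≈373429.7 (right), 6–1 at easting≈380139.7 (right) → 2 crossings.
Violet: 1–2 at easting≈371598.3 (right), 4–1 at easting≈378422.7 (right) → 2 crossings.
Only Slate has an odd count, so the point is inside Slate.

Slate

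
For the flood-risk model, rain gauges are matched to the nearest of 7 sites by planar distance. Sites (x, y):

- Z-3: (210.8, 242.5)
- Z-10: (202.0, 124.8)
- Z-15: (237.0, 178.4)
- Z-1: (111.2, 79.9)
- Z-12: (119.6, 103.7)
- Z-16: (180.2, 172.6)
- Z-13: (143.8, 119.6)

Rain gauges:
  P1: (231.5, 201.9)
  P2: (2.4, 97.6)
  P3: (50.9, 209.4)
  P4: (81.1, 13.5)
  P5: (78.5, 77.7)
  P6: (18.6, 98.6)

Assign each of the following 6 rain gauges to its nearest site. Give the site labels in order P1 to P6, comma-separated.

P1 → Z-15 (d²=582.50)
P2 → Z-1 (d²=12150.73)
P3 → Z-12 (d²=15892.18)
P4 → Z-1 (d²=5314.97)
P5 → Z-1 (d²=1074.13)
P6 → Z-1 (d²=8924.45)

Z-15, Z-1, Z-12, Z-1, Z-1, Z-1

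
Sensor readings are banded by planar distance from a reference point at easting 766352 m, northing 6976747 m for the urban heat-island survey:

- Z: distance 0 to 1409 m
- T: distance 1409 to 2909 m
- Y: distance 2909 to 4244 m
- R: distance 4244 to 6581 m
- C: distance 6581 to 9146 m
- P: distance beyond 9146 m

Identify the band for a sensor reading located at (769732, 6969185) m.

Distance = √((769732−766352)² + (6969185−6976747)²) = √(11424400.000 + 57183844.000) = 8283.009 m.
6581 ≤ 8283.009 < 9146 → C.

C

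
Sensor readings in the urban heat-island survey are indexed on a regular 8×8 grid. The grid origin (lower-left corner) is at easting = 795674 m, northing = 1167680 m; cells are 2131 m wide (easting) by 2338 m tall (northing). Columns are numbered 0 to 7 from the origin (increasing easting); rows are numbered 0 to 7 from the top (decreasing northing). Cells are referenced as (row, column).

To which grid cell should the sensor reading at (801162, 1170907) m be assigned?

(6, 2)

Column index: ⌊(801162 − 795674) / 2131⌋ = ⌊2.575⌋ = 2
Row offset from origin: ⌊(1170907 − 1167680) / 2338⌋ = ⌊1.380⌋ = 1 → row 6 (counted from top)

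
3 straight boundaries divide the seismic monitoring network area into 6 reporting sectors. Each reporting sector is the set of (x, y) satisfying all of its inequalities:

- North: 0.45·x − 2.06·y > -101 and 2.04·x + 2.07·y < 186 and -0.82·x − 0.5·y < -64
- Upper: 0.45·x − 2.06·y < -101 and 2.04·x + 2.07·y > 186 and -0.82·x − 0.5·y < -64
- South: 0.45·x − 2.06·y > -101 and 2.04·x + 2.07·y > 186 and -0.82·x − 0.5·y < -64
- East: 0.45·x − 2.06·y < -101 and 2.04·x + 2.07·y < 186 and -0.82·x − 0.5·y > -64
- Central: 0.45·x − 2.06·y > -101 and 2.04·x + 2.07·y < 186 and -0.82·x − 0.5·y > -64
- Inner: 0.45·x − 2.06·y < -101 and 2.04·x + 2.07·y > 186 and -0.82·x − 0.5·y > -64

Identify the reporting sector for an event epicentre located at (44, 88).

0.45·44 − 2.06·88 = -161.480, which is < -101
2.04·44 + 2.07·88 = 271.920, which is > 186
-0.82·44 − 0.5·88 = -80.080, which is < -64
This sign pattern matches Upper.

Upper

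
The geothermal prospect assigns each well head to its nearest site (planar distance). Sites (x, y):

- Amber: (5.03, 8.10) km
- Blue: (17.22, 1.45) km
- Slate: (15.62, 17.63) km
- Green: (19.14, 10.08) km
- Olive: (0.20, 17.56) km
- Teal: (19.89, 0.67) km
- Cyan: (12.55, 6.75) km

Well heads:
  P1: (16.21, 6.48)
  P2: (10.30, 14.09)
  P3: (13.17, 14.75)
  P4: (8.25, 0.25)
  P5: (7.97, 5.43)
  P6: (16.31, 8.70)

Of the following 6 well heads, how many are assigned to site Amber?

1

P1 → Cyan
P2 → Slate
P3 → Slate
P4 → Cyan
P5 → Amber
P6 → Green
1 of the 6 goes to Amber.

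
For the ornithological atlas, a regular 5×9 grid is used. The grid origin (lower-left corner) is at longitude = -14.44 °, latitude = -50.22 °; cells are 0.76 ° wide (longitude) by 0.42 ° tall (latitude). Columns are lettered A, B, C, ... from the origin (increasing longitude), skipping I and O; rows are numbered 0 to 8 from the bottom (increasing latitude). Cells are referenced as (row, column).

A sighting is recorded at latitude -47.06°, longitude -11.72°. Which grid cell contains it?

Column index: ⌊(-11.72 − -14.44) / 0.76⌋ = ⌊3.579⌋ = 3 → column D
Row offset from origin: ⌊(-47.06 − -50.22) / 0.42⌋ = ⌊7.524⌋ = 7 → row 7

(7, D)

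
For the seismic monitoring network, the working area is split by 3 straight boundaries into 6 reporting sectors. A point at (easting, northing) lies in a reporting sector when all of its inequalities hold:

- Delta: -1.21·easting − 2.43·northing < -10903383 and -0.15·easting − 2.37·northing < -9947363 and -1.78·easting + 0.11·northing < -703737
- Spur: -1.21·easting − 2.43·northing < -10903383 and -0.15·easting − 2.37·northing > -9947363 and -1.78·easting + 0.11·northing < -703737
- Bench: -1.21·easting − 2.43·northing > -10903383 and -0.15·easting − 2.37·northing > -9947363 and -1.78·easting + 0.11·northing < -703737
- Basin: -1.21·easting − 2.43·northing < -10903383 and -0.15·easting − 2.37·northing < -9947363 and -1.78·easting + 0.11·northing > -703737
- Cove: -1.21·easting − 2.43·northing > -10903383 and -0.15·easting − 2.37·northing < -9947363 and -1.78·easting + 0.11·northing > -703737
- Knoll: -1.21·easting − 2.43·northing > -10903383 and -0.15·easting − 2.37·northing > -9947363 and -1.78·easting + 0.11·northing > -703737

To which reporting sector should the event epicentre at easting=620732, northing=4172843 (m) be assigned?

-1.21·620732 − 2.43·4172843 = -10891094.210, which is > -10903383
-0.15·620732 − 2.37·4172843 = -9982747.710, which is < -9947363
-1.78·620732 + 0.11·4172843 = -645890.230, which is > -703737
This sign pattern matches Cove.

Cove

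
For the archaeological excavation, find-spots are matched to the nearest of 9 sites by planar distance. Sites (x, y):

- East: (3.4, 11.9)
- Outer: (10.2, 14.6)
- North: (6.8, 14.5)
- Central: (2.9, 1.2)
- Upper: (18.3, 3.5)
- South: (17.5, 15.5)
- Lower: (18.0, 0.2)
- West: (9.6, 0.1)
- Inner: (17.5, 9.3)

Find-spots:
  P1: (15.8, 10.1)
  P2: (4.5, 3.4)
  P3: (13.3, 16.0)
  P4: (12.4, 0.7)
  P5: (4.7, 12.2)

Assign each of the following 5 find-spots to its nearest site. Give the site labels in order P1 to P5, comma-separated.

Inner, Central, Outer, West, East

P1 → Inner (d²=3.53)
P2 → Central (d²=7.40)
P3 → Outer (d²=11.57)
P4 → West (d²=8.20)
P5 → East (d²=1.78)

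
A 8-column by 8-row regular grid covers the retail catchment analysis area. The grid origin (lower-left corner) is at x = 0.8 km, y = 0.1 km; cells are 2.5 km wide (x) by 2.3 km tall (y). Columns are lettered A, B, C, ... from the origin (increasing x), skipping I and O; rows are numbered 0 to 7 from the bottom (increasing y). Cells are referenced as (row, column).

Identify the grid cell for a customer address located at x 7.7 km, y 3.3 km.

(1, C)

Column index: ⌊(7.7 − 0.8) / 2.5⌋ = ⌊2.760⌋ = 2 → column C
Row offset from origin: ⌊(3.3 − 0.1) / 2.3⌋ = ⌊1.391⌋ = 1 → row 1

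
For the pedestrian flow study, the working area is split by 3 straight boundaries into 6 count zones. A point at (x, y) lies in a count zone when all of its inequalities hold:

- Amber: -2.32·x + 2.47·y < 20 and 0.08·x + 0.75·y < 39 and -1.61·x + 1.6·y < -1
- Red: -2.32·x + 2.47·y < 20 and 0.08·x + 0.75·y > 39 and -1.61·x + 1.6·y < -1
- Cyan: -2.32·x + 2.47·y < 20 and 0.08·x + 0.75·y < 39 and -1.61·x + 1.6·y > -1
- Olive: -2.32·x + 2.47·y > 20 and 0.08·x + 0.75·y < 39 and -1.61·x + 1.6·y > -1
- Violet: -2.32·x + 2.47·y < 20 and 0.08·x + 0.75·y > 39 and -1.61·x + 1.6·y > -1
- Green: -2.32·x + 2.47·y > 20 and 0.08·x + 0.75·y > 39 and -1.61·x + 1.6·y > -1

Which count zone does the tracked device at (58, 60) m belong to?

Violet

-2.32·58 + 2.47·60 = 13.640, which is < 20
0.08·58 + 0.75·60 = 49.640, which is > 39
-1.61·58 + 1.6·60 = 2.620, which is > -1
This sign pattern matches Violet.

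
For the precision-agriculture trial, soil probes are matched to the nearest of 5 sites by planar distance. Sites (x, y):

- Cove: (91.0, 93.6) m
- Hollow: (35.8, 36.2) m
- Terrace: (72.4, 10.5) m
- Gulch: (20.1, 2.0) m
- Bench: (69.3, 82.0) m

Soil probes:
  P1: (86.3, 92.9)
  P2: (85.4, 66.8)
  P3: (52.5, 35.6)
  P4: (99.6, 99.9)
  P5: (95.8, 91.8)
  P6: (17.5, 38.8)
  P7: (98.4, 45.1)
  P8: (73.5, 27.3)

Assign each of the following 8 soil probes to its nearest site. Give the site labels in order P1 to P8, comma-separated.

Cove, Bench, Hollow, Cove, Cove, Hollow, Terrace, Terrace

P1 → Cove (d²=22.58)
P2 → Bench (d²=490.25)
P3 → Hollow (d²=279.25)
P4 → Cove (d²=113.65)
P5 → Cove (d²=26.28)
P6 → Hollow (d²=341.65)
P7 → Terrace (d²=1873.16)
P8 → Terrace (d²=283.45)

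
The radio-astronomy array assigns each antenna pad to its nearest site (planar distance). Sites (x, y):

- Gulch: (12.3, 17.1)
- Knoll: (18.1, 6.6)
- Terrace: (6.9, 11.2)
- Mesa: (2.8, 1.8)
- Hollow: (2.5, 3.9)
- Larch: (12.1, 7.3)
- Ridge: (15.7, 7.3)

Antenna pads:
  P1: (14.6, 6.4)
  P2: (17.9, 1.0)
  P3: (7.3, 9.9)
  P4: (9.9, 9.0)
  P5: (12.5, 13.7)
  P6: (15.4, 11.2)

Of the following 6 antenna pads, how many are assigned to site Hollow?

P1 → Ridge
P2 → Knoll
P3 → Terrace
P4 → Larch
P5 → Gulch
P6 → Ridge
0 of the 6 go to Hollow.

0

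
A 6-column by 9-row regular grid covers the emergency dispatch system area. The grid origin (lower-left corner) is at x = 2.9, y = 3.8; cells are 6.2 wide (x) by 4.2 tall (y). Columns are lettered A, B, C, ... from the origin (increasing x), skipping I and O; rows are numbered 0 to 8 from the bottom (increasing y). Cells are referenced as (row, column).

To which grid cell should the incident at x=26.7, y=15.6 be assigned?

Column index: ⌊(26.7 − 2.9) / 6.2⌋ = ⌊3.839⌋ = 3 → column D
Row offset from origin: ⌊(15.6 − 3.8) / 4.2⌋ = ⌊2.810⌋ = 2 → row 2

(2, D)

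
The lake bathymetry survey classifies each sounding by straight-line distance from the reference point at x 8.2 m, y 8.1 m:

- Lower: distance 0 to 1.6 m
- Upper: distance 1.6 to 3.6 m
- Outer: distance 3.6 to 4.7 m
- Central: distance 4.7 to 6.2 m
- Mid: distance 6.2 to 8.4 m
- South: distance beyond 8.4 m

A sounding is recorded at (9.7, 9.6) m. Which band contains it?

Distance = √((9.7−8.2)² + (9.6−8.1)²) = √(2.250 + 2.250) = 2.121 m.
1.6 ≤ 2.121 < 3.6 → Upper.

Upper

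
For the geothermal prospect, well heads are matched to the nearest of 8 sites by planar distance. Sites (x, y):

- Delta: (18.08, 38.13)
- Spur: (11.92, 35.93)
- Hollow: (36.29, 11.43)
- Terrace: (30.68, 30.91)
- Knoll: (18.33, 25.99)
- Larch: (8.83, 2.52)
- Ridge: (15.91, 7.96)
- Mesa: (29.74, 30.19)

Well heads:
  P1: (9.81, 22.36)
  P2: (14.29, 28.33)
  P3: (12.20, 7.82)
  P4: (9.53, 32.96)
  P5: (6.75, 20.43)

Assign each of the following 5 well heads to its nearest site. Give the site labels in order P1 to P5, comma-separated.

P1 → Knoll (d²=85.77)
P2 → Knoll (d²=21.80)
P3 → Ridge (d²=13.78)
P4 → Spur (d²=14.53)
P5 → Knoll (d²=165.01)

Knoll, Knoll, Ridge, Spur, Knoll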